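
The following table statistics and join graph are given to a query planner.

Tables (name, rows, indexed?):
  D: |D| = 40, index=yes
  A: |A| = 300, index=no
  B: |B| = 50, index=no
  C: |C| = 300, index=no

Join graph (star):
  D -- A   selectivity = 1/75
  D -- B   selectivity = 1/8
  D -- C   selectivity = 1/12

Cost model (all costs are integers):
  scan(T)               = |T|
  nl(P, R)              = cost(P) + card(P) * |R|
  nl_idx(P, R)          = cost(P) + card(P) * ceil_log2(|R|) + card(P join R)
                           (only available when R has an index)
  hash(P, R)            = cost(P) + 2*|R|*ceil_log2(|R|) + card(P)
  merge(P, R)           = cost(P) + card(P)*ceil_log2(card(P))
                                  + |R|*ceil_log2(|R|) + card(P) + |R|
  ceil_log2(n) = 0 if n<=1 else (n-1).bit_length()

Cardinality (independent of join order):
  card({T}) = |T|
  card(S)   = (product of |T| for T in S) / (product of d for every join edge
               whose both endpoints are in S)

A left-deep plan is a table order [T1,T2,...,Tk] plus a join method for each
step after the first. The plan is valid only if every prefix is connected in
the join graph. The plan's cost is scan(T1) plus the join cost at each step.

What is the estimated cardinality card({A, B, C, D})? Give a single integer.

Tables in S: A(300), B(50), C(300), D(40)
Edges inside S: D-A(d=75), D-B(d=8), D-C(d=12)
numerator = 300 * 50 * 300 * 40 = 180000000
denominator = 75 * 8 * 12 = 7200
card(S) = 180000000 / 7200 = 25000

25000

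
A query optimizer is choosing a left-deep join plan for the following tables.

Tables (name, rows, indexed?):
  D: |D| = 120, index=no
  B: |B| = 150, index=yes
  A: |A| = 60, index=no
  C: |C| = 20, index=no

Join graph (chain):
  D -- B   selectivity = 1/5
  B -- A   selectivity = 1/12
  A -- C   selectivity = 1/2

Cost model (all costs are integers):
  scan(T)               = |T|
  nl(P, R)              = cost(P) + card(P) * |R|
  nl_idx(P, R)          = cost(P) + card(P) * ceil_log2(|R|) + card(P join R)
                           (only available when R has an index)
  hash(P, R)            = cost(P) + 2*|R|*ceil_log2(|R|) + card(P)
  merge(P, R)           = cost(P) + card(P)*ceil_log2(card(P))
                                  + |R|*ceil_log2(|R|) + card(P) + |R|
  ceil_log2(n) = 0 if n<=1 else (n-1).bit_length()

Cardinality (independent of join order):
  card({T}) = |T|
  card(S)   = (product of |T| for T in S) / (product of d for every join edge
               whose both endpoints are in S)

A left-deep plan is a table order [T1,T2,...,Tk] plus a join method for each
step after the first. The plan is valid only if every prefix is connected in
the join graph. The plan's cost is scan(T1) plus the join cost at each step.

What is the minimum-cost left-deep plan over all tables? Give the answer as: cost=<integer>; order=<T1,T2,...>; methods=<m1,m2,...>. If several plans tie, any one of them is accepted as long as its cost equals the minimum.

cost=11150; order=B,A,C,D; methods=hash,hash,hash

Selinger DP (subsets sized 1..n):
  {D}: scan cost=120, card=120
  {B}: scan cost=150, card=150
  {A}: scan cost=60, card=60
  {C}: scan cost=20, card=20
  {BD}: card=3600; try (D,hash)→1980, (B,merge)→2430, (D,merge)→2460, (B,hash)→2640, (B,nl_idx)→4680, (B,nl)→18120 …(+1); best=1980 via (D,hash)
  {AB}: card=750; try (A,hash)→1020, (B,nl_idx)→1290, (B,merge)→1830, (A,merge)→1920, (B,hash)→2520, (B,nl)→9060 …(+1); best=1020 via (A,hash)
  {AC}: card=600; try (C,hash)→320, (A,merge)→560, (C,merge)→600, (A,hash)→760, (A,nl)→1220, (C,nl)→1260; best=320 via (C,hash)
  {ABD}: card=18000; try (D,hash)→3450, (A,hash)→6300, (D,merge)→10230, (A,merge)→49200, (D,nl)→91020, (A,nl)→217980; best=3450 via (D,hash)
  {ABC}: card=7500; try (C,hash)→1970, (B,hash)→3320, (B,merge)→8270, (C,merge)→9390, (B,nl_idx)→12620, (C,nl)→16020 …(+1); best=1970 via (C,hash)
  {ABCD}: card=180000; try (D,hash)→11150, (C,hash)→21650, (D,merge)→107930, (C,merge)→291570, (C,nl)→363450, (D,nl)→901970; best=11150 via (D,hash)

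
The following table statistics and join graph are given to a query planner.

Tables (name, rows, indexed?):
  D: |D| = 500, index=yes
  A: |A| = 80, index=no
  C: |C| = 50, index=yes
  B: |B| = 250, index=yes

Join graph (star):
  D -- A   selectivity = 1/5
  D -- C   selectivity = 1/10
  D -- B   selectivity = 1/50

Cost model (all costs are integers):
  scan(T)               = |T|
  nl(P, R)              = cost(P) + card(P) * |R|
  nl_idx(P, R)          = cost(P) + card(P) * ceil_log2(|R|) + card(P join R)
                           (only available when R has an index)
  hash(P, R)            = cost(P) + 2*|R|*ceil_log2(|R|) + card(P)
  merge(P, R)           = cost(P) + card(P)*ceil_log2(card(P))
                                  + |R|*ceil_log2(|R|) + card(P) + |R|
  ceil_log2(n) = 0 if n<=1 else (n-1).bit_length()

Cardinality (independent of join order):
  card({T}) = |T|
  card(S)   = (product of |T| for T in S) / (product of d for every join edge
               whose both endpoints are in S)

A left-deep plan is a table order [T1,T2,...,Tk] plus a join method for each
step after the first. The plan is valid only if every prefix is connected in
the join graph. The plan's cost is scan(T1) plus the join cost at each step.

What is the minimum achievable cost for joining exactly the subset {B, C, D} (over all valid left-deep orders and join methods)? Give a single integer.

8100

Selinger DP over subsets of {B,C,D}:
  {D}: scan cost=500, card=500
  {C}: scan cost=50, card=50
  {B}: scan cost=250, card=250
  {CD}: card=2500; try (C,hash)→1600, (D,nl_idx)→3000, (D,merge)→5400, (C,merge)→5850, (C,nl_idx)→6000, (D,hash)→9100 …(+2); best=1600 via (C,hash)
  {BD}: card=2500; try (D,nl_idx)→5000, (B,hash)→5000, (B,nl_idx)→7000, (D,merge)→7500, (B,merge)→7750, (D,hash)→9500 …(+2); best=5000 via (D,nl_idx)
  {BCD}: card=12500; try (C,hash)→8100, (B,hash)→8100, (C,nl_idx)→32500, (B,nl_idx)→34100, (B,merge)→36350, (C,merge)→37850 …(+2); best=8100 via (C,hash)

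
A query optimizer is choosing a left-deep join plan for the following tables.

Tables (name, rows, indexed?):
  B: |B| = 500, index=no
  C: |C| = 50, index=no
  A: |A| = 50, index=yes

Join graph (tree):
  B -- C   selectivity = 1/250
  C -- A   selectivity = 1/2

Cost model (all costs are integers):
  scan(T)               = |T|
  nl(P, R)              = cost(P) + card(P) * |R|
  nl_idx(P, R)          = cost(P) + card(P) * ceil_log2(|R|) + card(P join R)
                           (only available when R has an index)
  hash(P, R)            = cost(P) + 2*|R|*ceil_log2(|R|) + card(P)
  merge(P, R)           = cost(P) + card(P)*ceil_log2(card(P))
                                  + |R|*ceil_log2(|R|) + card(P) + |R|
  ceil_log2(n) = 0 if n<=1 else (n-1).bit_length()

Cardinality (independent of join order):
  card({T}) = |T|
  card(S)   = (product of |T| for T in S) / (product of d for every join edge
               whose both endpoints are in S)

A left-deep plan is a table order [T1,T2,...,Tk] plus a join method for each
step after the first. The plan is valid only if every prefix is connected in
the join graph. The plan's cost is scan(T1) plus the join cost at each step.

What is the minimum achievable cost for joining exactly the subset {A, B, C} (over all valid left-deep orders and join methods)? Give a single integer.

Selinger DP over subsets of {A,B,C}:
  {B}: scan cost=500, card=500
  {C}: scan cost=50, card=50
  {A}: scan cost=50, card=50
  {BC}: card=100; try (C,hash)→1600, (B,merge)→5400, (C,merge)→5850, (B,hash)→9100, (B,nl)→25050, (C,nl)→25500; best=1600 via (C,hash)
  {AC}: card=1250; try (C,hash)→700, (A,hash)→700, (C,merge)→750, (A,merge)→750, (A,nl_idx)→1600, (C,nl)→2550 …(+1); best=700 via (C,hash)
  {ABC}: card=2500; try (A,hash)→2300, (A,merge)→2750, (A,nl_idx)→4700, (A,nl)→6600, (B,hash)→10950, (B,merge)→20700 …(+1); best=2300 via (A,hash)

2300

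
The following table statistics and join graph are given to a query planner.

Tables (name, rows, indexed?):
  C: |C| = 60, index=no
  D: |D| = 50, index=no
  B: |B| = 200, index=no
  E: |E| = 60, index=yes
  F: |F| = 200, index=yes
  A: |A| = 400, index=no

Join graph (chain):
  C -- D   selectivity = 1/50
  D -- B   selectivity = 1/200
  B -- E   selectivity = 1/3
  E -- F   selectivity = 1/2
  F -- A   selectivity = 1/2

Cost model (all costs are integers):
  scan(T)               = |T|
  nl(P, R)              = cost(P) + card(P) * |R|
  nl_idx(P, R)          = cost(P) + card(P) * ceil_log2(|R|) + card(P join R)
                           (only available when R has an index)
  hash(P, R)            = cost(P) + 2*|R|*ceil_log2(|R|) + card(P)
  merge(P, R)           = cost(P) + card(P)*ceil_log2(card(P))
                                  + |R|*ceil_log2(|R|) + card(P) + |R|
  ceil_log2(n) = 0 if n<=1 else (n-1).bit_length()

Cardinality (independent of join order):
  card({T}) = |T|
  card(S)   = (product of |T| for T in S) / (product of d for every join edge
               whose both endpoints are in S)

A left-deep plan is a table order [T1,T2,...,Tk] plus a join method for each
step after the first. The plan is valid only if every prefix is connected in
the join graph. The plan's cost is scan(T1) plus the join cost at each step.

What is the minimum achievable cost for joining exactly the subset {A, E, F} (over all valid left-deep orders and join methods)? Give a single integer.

14320

Selinger DP over subsets of {A,E,F}:
  {E}: scan cost=60, card=60
  {F}: scan cost=200, card=200
  {A}: scan cost=400, card=400
  {EF}: card=6000; try (E,hash)→1120, (F,merge)→2280, (E,merge)→2420, (F,hash)→3320, (F,nl_idx)→6540, (E,nl_idx)→7400 …(+2); best=1120 via (E,hash)
  {AF}: card=40000; try (F,hash)→4000, (A,merge)→6000, (F,merge)→6200, (A,hash)→7600, (F,nl_idx)→43600, (A,nl)→80200 …(+1); best=4000 via (F,hash)
  {AEF}: card=1200000; try (A,hash)→14320, (E,hash)→44720, (A,merge)→89120, (E,merge)→684420, (E,nl_idx)→1444000, (A,nl)→2401120 …(+1); best=14320 via (A,hash)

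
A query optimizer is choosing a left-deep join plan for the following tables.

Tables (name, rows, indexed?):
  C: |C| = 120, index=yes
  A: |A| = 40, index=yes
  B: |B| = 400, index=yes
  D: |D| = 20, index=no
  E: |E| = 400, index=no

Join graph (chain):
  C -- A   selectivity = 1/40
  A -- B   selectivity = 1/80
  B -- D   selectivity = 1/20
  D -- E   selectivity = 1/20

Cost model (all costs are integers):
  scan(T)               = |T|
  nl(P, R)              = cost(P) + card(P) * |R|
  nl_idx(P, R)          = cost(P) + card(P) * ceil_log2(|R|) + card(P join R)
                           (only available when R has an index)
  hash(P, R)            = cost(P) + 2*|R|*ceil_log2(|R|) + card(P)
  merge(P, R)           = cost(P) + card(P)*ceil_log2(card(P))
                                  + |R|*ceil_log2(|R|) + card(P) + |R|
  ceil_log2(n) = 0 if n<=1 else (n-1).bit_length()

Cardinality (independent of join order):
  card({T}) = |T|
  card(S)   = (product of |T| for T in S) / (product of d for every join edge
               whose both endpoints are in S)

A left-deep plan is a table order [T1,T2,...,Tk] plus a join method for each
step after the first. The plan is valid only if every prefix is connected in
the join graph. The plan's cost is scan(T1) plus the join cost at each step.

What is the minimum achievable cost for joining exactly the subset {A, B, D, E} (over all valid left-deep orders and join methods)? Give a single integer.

6800

Selinger DP over subsets of {A,B,D,E}:
  {A}: scan cost=40, card=40
  {B}: scan cost=400, card=400
  {D}: scan cost=20, card=20
  {E}: scan cost=400, card=400
  {AB}: card=200; try (B,nl_idx)→600, (A,hash)→1280, (A,nl_idx)→3000, (B,merge)→4320, (A,merge)→4680, (B,hash)→7280 …(+2); best=600 via (B,nl_idx)
  {BD}: card=400; try (B,nl_idx)→600, (D,hash)→1000, (B,merge)→4140, (D,merge)→4520, (B,hash)→7240, (B,nl)→8020 …(+1); best=600 via (B,nl_idx)
  {DE}: card=400; try (D,hash)→1000, (E,merge)→4140, (D,merge)→4520, (E,hash)→7240, (E,nl)→8020, (D,nl)→8400; best=1000 via (D,hash)
  {ABD}: card=200; try (D,hash)→1000, (A,hash)→1480, (D,merge)→2520, (A,nl_idx)→3200, (D,nl)→4600, (A,merge)→4880 …(+1); best=1000 via (D,hash)
  {BDE}: card=8000; try (E,hash)→8200, (E,merge)→8600, (B,hash)→8600, (B,merge)→9000, (B,nl_idx)→12600, (E,nl)→160600 …(+1); best=8200 via (E,hash)
  {ABDE}: card=4000; try (E,merge)→6800, (E,hash)→8400, (A,hash)→16680, (A,nl_idx)→60200, (E,nl)→81000, (A,merge)→120480 …(+1); best=6800 via (E,merge)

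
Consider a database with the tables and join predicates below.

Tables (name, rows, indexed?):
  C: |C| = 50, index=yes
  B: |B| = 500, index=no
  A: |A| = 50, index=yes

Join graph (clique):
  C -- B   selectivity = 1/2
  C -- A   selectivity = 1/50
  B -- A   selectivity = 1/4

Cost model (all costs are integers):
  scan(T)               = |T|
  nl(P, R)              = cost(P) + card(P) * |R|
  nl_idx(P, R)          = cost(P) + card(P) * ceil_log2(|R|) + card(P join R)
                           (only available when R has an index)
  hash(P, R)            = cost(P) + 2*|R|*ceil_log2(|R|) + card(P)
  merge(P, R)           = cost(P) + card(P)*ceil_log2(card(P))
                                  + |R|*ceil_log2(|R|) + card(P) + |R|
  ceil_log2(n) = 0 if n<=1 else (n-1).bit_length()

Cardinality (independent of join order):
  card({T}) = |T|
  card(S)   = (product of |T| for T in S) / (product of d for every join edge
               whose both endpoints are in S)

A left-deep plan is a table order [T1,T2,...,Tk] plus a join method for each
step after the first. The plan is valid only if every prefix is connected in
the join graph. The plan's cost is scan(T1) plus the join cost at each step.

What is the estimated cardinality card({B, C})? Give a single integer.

Tables in S: B(500), C(50)
Edges inside S: C-B(d=2)
numerator = 500 * 50 = 25000
denominator = 2 = 2
card(S) = 25000 / 2 = 12500

12500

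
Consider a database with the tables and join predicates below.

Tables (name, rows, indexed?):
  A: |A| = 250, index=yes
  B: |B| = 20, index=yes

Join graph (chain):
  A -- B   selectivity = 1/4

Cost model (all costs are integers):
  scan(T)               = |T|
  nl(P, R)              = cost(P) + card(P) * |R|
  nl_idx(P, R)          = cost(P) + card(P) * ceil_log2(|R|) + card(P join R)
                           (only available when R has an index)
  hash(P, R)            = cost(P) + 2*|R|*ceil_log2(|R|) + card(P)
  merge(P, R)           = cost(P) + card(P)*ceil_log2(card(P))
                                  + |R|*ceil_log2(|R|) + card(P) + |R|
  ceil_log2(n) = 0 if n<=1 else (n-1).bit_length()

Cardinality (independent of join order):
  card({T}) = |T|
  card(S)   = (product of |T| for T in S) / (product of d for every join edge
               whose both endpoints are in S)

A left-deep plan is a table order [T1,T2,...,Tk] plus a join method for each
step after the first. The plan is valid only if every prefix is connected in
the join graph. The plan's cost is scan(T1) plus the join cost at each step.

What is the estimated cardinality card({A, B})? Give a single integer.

Tables in S: A(250), B(20)
Edges inside S: A-B(d=4)
numerator = 250 * 20 = 5000
denominator = 4 = 4
card(S) = 5000 / 4 = 1250

1250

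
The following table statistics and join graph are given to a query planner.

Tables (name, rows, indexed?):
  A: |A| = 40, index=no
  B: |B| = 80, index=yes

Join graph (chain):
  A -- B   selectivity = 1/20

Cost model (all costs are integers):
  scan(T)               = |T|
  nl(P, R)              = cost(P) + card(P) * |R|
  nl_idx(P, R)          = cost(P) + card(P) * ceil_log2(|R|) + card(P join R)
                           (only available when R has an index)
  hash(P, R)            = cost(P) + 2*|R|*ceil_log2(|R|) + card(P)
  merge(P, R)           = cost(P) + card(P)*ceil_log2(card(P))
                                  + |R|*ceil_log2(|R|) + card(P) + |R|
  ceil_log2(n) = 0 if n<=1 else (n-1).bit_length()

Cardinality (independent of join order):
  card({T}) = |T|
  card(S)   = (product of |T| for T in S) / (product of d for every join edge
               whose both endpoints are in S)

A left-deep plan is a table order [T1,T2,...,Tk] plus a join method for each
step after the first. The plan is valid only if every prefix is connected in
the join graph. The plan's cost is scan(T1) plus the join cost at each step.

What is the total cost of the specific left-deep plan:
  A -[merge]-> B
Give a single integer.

step 1: scan A: cost=40, card=40
step 2: join B via merge
    card(P join B) = 40*80/(20) = 160
    cost = 40 + 40*6 + 80*7 + 40 + 80 = 960

960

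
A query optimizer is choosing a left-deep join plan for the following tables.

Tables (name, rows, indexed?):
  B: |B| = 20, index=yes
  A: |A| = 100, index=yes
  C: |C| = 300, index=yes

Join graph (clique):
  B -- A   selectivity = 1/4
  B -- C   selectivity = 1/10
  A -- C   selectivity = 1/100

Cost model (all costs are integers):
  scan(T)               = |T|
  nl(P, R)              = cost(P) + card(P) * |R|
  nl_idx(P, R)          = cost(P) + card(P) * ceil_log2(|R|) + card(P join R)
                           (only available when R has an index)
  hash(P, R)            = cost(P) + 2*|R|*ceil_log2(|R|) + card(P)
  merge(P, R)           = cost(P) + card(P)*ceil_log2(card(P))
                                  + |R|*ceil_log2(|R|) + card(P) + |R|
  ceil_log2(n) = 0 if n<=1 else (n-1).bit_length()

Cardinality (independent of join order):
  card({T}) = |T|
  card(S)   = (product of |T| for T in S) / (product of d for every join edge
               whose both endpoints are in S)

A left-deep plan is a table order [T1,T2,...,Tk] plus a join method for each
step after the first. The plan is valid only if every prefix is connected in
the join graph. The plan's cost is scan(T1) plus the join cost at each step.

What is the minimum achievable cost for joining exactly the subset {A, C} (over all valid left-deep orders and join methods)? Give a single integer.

1300

Selinger DP over subsets of {A,C}:
  {A}: scan cost=100, card=100
  {C}: scan cost=300, card=300
  {AC}: card=300; try (C,nl_idx)→1300, (A,hash)→2000, (A,nl_idx)→2700, (C,merge)→3900, (A,merge)→4100, (C,hash)→5600 …(+2); best=1300 via (C,nl_idx)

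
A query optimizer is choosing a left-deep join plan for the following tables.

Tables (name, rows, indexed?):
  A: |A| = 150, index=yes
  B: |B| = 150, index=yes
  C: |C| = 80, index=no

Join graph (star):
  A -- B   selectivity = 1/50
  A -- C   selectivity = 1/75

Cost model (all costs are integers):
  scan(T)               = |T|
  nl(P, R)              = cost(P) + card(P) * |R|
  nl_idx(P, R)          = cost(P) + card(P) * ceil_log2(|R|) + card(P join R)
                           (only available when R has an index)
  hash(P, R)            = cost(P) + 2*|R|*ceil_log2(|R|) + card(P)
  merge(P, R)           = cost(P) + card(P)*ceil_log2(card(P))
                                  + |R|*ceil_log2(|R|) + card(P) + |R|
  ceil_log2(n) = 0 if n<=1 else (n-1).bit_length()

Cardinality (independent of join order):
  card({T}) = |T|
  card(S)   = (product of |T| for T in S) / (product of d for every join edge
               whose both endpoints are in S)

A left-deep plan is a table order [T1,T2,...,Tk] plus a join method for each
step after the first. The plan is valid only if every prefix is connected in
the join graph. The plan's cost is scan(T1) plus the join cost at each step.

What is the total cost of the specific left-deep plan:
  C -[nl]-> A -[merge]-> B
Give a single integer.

step 1: scan C: cost=80, card=80
step 2: join A via nl
    card(P join A) = 80*150/(75) = 160
    cost = 80 + 80*150 = 12080
step 3: join B via merge
    card(P join B) = 160*150/(50) = 480
    cost = 12080 + 160*8 + 150*8 + 160 + 150 = 14870

14870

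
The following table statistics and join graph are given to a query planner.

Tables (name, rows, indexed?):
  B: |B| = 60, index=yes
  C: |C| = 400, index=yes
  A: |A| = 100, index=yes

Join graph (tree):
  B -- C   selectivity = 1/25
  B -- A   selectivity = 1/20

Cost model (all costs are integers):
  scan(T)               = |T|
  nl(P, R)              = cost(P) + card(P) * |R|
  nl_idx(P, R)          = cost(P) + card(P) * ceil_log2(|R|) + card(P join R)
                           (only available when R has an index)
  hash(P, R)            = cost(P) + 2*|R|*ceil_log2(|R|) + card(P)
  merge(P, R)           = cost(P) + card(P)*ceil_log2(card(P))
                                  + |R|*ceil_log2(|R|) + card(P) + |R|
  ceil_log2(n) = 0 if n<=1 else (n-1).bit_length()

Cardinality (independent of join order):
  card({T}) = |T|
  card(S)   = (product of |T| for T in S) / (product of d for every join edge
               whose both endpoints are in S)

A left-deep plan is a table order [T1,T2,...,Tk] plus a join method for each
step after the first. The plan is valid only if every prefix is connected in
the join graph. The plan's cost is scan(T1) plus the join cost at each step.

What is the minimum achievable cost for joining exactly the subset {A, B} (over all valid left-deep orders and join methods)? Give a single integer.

780

Selinger DP over subsets of {A,B}:
  {B}: scan cost=60, card=60
  {A}: scan cost=100, card=100
  {AB}: card=300; try (A,nl_idx)→780, (B,hash)→920, (B,nl_idx)→1000, (A,merge)→1280, (B,merge)→1320, (A,hash)→1520 …(+2); best=780 via (A,nl_idx)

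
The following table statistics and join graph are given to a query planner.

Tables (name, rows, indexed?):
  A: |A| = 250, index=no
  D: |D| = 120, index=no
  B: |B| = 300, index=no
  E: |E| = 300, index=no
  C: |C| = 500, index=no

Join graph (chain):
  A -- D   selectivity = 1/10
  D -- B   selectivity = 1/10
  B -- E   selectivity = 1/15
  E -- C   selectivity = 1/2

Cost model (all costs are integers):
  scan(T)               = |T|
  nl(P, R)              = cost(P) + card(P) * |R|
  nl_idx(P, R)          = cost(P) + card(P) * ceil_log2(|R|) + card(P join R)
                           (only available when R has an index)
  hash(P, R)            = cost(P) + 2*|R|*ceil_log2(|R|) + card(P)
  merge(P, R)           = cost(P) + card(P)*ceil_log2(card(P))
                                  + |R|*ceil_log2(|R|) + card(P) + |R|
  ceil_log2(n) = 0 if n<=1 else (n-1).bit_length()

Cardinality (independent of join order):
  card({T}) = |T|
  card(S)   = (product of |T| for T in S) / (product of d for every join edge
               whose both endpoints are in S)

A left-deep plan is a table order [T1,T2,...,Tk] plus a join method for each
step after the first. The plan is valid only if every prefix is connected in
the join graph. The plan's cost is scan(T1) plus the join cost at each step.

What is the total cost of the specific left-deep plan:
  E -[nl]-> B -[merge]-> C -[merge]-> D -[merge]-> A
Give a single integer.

step 1: scan E: cost=300, card=300
step 2: join B via nl
    card(P join B) = 300*300/(15) = 6000
    cost = 300 + 300*300 = 90300
step 3: join C via merge
    card(P join C) = 6000*500/(2) = 1500000
    cost = 90300 + 6000*13 + 500*9 + 6000 + 500 = 179300
step 4: join D via merge
    card(P join D) = 1500000*120/(10) = 18000000
    cost = 179300 + 1500000*21 + 120*7 + 1500000 + 120 = 33180260
step 5: join A via merge
    card(P join A) = 18000000*250/(10) = 450000000
    cost = 33180260 + 18000000*25 + 250*8 + 18000000 + 250 = 501182510

501182510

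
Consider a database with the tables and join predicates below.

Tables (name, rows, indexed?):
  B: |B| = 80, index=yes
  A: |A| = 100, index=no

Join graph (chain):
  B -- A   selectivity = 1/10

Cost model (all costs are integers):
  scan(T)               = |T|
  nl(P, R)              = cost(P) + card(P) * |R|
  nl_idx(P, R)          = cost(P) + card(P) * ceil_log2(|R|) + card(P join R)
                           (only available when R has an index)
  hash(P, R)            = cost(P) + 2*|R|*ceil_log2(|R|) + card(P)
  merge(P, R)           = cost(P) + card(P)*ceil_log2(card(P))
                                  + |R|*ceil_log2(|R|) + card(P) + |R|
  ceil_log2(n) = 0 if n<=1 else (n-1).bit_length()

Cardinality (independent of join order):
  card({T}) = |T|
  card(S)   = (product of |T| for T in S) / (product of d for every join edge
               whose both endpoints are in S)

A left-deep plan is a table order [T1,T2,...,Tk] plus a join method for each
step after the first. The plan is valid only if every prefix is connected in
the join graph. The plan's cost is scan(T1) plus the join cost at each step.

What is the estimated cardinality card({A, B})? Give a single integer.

Tables in S: A(100), B(80)
Edges inside S: B-A(d=10)
numerator = 100 * 80 = 8000
denominator = 10 = 10
card(S) = 8000 / 10 = 800

800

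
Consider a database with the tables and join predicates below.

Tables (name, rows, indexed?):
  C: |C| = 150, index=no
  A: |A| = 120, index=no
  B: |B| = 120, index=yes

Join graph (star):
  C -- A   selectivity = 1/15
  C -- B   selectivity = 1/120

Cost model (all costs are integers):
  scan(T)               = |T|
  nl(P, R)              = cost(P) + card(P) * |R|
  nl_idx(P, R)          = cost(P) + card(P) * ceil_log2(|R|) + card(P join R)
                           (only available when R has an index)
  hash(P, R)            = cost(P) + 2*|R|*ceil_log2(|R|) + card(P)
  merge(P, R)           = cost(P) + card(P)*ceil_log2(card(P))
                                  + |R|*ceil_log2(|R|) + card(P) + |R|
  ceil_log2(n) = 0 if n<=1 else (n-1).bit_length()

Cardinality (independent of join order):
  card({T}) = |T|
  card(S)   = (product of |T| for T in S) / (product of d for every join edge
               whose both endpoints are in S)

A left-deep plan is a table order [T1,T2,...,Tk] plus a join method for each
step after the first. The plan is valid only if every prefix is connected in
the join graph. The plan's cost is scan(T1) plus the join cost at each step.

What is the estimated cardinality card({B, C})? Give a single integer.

150

Tables in S: B(120), C(150)
Edges inside S: C-B(d=120)
numerator = 120 * 150 = 18000
denominator = 120 = 120
card(S) = 18000 / 120 = 150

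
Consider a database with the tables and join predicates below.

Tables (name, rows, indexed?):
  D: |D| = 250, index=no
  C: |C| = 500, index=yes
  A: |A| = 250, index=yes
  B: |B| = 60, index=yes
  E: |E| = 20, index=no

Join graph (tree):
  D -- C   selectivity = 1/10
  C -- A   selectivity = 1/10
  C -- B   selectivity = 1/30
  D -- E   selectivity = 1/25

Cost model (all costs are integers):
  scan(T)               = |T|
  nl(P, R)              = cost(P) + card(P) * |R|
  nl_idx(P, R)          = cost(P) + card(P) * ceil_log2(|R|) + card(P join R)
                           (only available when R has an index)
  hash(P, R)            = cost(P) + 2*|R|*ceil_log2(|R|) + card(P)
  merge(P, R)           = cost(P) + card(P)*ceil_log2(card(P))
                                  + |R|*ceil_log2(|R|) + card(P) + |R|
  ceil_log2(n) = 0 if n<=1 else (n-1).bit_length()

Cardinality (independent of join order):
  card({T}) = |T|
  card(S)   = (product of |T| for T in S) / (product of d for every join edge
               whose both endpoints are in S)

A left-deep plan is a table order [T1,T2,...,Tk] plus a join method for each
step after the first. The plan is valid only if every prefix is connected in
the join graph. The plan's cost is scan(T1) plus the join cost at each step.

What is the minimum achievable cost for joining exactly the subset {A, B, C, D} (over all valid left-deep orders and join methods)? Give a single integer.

Selinger DP over subsets of {A,B,C,D}:
  {D}: scan cost=250, card=250
  {C}: scan cost=500, card=500
  {A}: scan cost=250, card=250
  {B}: scan cost=60, card=60
  {CD}: card=12500; try (D,hash)→5000, (C,merge)→7500, (D,merge)→7750, (C,hash)→9500, (C,nl_idx)→15000, (C,nl)→125250 …(+1); best=5000 via (D,hash)
  {AC}: card=12500; try (A,hash)→5000, (C,merge)→7500, (A,merge)→7750, (C,hash)→9500, (C,nl_idx)→15000, (A,nl_idx)→17000 …(+2); best=5000 via (A,hash)
  {BC}: card=1000; try (C,nl_idx)→1600, (B,hash)→1720, (B,nl_idx)→4500, (C,merge)→5480, (B,merge)→5920, (C,hash)→9120 …(+2); best=1600 via (C,nl_idx)
  {ACD}: card=312500; try (D,hash)→21500, (A,hash)→21500, (D,merge)→194750, (A,merge)→194750, (A,nl_idx)→417500, (D,nl)→3130000 …(+1); best=21500 via (D,hash)
  {BCD}: card=25000; try (D,hash)→6600, (D,merge)→14850, (B,hash)→18220, (B,nl_idx)→105000, (B,merge)→192920, (D,nl)→251600 …(+1); best=6600 via (D,hash)
  {ABC}: card=25000; try (A,hash)→6600, (A,merge)→14850, (B,hash)→18220, (A,nl_idx)→34600, (B,nl_idx)→105000, (B,merge)→192920 …(+2); best=6600 via (A,hash)
  {ABCD}: card=625000; try (D,hash)→35600, (A,hash)→35600, (B,hash)→334720, (D,merge)→408850, (A,merge)→408850, (A,nl_idx)→831600 …(+5); best=35600 via (D,hash)

35600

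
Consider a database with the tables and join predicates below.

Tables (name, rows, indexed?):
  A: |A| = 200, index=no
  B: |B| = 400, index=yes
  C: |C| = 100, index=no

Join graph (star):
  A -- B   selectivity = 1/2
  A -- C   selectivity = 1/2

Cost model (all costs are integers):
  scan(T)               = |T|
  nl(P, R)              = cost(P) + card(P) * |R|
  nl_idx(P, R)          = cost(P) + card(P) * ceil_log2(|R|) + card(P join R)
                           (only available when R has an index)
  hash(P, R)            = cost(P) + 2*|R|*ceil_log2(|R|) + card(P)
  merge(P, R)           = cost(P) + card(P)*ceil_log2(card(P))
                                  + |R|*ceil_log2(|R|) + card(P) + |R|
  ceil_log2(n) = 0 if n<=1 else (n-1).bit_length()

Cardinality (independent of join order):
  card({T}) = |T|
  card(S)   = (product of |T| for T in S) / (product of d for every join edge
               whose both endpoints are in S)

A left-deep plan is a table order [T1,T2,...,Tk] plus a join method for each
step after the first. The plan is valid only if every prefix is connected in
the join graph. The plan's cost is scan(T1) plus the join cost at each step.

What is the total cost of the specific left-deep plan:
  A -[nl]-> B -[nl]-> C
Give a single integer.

step 1: scan A: cost=200, card=200
step 2: join B via nl
    card(P join B) = 200*400/(2) = 40000
    cost = 200 + 200*400 = 80200
step 3: join C via nl
    card(P join C) = 40000*100/(2) = 2000000
    cost = 80200 + 40000*100 = 4080200

4080200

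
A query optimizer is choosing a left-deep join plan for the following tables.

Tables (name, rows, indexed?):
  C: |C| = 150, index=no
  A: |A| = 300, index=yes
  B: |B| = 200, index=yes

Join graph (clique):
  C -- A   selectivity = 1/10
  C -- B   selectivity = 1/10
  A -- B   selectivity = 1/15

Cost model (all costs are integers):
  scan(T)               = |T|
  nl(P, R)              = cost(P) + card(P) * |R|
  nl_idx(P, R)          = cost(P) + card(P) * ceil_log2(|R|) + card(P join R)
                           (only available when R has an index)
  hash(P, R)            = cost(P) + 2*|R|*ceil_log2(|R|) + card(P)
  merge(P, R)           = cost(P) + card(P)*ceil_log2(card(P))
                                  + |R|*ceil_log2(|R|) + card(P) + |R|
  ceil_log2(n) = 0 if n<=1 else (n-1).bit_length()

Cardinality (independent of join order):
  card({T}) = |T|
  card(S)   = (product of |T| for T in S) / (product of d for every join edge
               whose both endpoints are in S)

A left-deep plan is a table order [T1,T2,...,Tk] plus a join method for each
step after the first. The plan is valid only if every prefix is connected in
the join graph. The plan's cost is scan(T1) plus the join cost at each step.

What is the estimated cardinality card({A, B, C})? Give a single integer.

Tables in S: A(300), B(200), C(150)
Edges inside S: C-A(d=10), C-B(d=10), A-B(d=15)
numerator = 300 * 200 * 150 = 9000000
denominator = 10 * 10 * 15 = 1500
card(S) = 9000000 / 1500 = 6000

6000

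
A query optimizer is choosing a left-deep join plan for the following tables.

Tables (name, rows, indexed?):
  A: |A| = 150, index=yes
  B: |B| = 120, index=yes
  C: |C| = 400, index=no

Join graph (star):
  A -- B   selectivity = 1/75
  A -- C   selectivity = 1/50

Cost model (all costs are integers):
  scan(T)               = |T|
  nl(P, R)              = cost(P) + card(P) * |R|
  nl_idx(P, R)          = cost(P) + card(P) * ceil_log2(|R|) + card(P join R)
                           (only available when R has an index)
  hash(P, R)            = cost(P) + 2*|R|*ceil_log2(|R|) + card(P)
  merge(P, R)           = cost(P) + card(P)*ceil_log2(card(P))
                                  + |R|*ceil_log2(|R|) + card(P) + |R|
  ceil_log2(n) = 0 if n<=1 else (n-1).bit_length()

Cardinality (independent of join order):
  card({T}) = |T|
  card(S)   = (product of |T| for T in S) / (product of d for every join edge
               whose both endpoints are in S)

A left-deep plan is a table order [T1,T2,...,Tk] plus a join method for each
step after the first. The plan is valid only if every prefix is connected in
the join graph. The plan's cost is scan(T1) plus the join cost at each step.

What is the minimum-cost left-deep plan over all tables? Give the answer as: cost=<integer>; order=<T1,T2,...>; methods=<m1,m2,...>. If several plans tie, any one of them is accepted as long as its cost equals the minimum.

cost=6080; order=C,A,B; methods=hash,hash

Selinger DP (subsets sized 1..n):
  {A}: scan cost=150, card=150
  {B}: scan cost=120, card=120
  {C}: scan cost=400, card=400
  {AB}: card=240; try (A,nl_idx)→1320, (B,nl_idx)→1440, (B,hash)→1980, (A,merge)→2430, (B,merge)→2460, (A,hash)→2640 …(+2); best=1320 via (A,nl_idx)
  {AC}: card=1200; try (A,hash)→3200, (A,nl_idx)→4800, (C,merge)→5500, (A,merge)→5750, (C,hash)→7500, (C,nl)→60150 …(+1); best=3200 via (A,hash)
  {ABC}: card=1920; try (B,hash)→6080, (C,merge)→7480, (C,hash)→8760, (B,nl_idx)→13520, (B,merge)→18560, (C,nl)→97320 …(+1); best=6080 via (B,hash)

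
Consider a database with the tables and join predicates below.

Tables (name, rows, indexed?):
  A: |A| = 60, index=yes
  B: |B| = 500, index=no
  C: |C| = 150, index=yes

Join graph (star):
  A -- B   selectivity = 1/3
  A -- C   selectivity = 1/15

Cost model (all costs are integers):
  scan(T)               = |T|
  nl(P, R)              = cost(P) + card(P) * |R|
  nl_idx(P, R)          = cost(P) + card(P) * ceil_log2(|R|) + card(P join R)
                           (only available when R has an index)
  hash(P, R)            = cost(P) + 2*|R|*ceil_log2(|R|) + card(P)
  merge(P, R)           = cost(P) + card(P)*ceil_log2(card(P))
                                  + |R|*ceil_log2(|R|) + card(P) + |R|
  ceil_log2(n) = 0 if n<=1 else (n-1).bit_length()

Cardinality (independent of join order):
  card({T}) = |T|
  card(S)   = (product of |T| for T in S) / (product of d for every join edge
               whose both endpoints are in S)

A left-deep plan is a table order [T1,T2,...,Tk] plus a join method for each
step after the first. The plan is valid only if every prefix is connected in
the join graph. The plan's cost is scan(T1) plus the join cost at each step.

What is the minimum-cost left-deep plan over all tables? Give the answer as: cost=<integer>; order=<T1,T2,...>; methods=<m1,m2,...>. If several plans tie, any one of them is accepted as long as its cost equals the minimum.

cost=10620; order=C,A,B; methods=hash,hash

Selinger DP (subsets sized 1..n):
  {A}: scan cost=60, card=60
  {B}: scan cost=500, card=500
  {C}: scan cost=150, card=150
  {AB}: card=10000; try (A,hash)→1720, (B,merge)→5480, (A,merge)→5920, (B,hash)→9120, (A,nl_idx)→13500, (B,nl)→30060 …(+1); best=1720 via (A,hash)
  {AC}: card=600; try (A,hash)→1020, (C,nl_idx)→1140, (A,nl_idx)→1650, (C,merge)→1830, (A,merge)→1920, (C,hash)→2520 …(+2); best=1020 via (A,hash)
  {ABC}: card=100000; try (B,hash)→10620, (B,merge)→12620, (C,hash)→14120, (C,merge)→153070, (C,nl_idx)→181720, (B,nl)→301020 …(+1); best=10620 via (B,hash)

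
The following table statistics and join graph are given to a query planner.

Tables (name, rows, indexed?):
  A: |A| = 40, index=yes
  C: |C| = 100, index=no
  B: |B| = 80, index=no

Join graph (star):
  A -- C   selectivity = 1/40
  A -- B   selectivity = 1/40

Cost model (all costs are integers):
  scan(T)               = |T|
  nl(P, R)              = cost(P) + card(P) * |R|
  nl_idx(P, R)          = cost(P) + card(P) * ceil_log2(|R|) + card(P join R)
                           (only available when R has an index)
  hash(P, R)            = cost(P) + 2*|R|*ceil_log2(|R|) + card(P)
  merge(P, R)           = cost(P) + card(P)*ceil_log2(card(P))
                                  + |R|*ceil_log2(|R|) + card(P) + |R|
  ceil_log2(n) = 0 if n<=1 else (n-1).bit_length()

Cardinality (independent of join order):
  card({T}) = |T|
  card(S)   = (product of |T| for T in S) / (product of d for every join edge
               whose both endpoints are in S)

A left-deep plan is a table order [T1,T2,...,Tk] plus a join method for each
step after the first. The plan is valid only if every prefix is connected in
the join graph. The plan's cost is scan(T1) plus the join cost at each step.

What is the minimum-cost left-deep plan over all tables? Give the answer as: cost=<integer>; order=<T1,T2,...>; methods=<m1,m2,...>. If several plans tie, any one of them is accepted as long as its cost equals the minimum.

Selinger DP (subsets sized 1..n):
  {A}: scan cost=40, card=40
  {C}: scan cost=100, card=100
  {B}: scan cost=80, card=80
  {AC}: card=100; try (A,hash)→680, (A,nl_idx)→800, (C,merge)→1120, (A,merge)→1180, (C,hash)→1480, (C,nl)→4040 …(+1); best=680 via (A,hash)
  {AB}: card=80; try (A,hash)→640, (A,nl_idx)→640, (B,merge)→960, (A,merge)→1000, (B,hash)→1200, (B,nl)→3240 …(+1); best=640 via (A,hash)
  {ABC}: card=200; try (B,hash)→1900, (C,merge)→2080, (C,hash)→2120, (B,merge)→2120, (C,nl)→8640, (B,nl)→8680; best=1900 via (B,hash)

cost=1900; order=C,A,B; methods=hash,hash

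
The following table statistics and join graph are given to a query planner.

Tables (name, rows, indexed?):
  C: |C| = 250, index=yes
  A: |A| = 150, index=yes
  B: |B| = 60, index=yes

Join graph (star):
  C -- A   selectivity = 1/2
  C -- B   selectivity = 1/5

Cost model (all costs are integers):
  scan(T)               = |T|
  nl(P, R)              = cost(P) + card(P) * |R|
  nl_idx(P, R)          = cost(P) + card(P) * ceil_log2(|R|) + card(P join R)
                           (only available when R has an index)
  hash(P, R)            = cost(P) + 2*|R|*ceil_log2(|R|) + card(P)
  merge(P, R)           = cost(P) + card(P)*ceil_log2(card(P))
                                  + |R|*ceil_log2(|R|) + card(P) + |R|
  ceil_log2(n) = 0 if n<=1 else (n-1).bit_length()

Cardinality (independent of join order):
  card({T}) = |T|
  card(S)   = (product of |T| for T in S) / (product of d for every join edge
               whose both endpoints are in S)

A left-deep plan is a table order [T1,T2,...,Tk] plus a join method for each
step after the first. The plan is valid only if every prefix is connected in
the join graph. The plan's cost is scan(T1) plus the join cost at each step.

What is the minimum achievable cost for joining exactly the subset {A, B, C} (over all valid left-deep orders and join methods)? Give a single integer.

6620

Selinger DP over subsets of {A,B,C}:
  {C}: scan cost=250, card=250
  {A}: scan cost=150, card=150
  {B}: scan cost=60, card=60
  {AC}: card=18750; try (A,hash)→2900, (C,merge)→3750, (A,merge)→3850, (C,hash)→4300, (C,nl_idx)→20100, (A,nl_idx)→21000 …(+2); best=2900 via (A,hash)
  {BC}: card=3000; try (B,hash)→1220, (C,merge)→2730, (B,merge)→2920, (C,nl_idx)→3540, (C,hash)→4120, (B,nl_idx)→4750 …(+2); best=1220 via (B,hash)
  {ABC}: card=225000; try (A,hash)→6620, (B,hash)→22370, (A,merge)→41570, (A,nl_idx)→250220, (B,merge)→303320, (B,nl_idx)→340400 …(+2); best=6620 via (A,hash)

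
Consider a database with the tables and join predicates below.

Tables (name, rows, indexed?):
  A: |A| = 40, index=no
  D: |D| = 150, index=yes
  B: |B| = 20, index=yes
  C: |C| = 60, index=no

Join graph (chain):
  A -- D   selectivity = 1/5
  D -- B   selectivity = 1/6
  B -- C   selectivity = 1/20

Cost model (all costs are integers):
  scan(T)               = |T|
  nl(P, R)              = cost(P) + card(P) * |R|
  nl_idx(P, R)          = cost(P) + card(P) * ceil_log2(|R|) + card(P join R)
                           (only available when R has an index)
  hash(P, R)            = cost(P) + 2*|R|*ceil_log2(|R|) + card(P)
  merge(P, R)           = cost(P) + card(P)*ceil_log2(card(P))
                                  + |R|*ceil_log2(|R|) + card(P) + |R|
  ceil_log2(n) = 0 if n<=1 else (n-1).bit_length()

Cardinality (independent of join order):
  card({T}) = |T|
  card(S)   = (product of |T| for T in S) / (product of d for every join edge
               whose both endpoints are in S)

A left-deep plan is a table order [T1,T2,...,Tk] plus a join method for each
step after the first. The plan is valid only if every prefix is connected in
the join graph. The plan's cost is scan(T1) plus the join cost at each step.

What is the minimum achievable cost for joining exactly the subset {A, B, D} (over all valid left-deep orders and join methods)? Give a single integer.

Selinger DP over subsets of {A,B,D}:
  {A}: scan cost=40, card=40
  {D}: scan cost=150, card=150
  {B}: scan cost=20, card=20
  {AD}: card=1200; try (A,hash)→780, (D,nl_idx)→1560, (D,merge)→1670, (A,merge)→1780, (D,hash)→2480, (D,nl)→6040 …(+1); best=780 via (A,hash)
  {BD}: card=500; try (B,hash)→500, (D,nl_idx)→680, (B,nl_idx)→1400, (D,merge)→1490, (B,merge)→1620, (D,hash)→2440 …(+2); best=500 via (B,hash)
  {ABD}: card=4000; try (A,hash)→1480, (B,hash)→2180, (A,merge)→5780, (B,nl_idx)→10780, (B,merge)→15300, (A,nl)→20500 …(+1); best=1480 via (A,hash)

1480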